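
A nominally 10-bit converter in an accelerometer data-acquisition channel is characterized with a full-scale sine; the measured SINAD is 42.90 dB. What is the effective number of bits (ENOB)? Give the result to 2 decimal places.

6.83 bits

ENOB = (42.90 − 1.76)/6.02 = 6.8339 bits.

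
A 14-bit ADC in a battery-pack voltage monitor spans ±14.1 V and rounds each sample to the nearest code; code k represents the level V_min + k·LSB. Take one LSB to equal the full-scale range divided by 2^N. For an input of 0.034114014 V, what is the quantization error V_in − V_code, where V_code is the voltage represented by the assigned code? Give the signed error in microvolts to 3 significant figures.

−310 µV

Full-scale range = 14.1 V − (-14.1 V) = 28.2 V. LSB = 28.2 V / 2^14 ≈ 1.721 mV.
(V_in − V_min)/LSB = (0.034114014 − (-14.1)) × 16384/28.2 = 8211.8200 → nearest code k = 8212.
V_code = -14.1 + (8212/16384) × 28.2 = 0.034423828125 V.
Error = V_in − V_code = 0.034114014 − (0.034423828125) = −310 µV.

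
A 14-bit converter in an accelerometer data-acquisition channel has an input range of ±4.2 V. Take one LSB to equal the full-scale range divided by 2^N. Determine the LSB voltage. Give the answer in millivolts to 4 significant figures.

Span: 4.2 V − (-4.2 V) = 8.4 V.
There are 2^14 = 16384 steps.
One LSB is 8.4 V / 16384 = 0.5127 mV.

0.5127 mV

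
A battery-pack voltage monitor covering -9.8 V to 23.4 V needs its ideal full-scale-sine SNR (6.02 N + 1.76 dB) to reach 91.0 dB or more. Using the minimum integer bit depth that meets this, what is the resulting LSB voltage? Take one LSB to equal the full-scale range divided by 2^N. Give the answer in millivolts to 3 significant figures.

1.01 mV

Span: 23.4 V − (-9.8 V) = 33.2 V.
Solving 6.02 N ≥ 91.0 − 1.76: N ≥ 14.824. Round up → N = 15.
LSB = 33.2 V / 2^15 = 1.01 mV.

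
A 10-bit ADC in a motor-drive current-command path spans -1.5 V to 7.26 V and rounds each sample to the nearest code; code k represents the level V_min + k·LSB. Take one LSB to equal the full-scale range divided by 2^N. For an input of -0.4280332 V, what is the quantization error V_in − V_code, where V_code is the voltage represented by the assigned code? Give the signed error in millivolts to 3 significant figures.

+2.63 mV

The full-scale span is 7.26 − (-1.5) = 8.76 V. LSB = 8.76 V / 2^10 ≈ 8.555 mV.
(V_in − V_min)/LSB = (-0.4280332 − (-1.5)) × 1024/8.76 = 125.3075 → nearest code k = 125.
Reconstructed level: -1.5 + 125 × 8.76/1024 V = -0.4306640625 V.
e = -0.4280332 − (-0.4306640625) = +2.63 mV.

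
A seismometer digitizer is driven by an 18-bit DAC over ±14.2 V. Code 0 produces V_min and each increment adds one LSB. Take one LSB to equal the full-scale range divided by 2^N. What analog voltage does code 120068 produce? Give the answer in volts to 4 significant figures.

Full-scale range = 14.2 V − (-14.2 V) = 28.4 V. LSB = 28.4 V / 2^18.
V_out = V_min + code × LSB = -14.2 V + 120068 × 28.4 V / 262144
      = -14.2 V + 13.0079 V = -1.19214 V.

-1.192 V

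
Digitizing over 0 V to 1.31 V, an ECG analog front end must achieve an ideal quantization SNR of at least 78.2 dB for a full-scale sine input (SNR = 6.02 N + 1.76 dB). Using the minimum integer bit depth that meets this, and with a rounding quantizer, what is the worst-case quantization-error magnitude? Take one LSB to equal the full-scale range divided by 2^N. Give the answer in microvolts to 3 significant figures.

Range is 1.31 V.
N ≥ (78.2 − 1.76)/6.02 = 12.698 → N_min = 13.
One LSB is 1.31 V / 8192 = 159.91 µV.
Max error for round-to-nearest is LSB/2 = 80.0 µV.

80.0 µV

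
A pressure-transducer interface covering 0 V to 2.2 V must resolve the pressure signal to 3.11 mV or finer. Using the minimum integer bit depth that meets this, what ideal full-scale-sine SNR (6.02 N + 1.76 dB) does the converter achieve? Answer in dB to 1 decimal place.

62.0 dB

V_FS = 2.2 V.
Levels needed ≥ 2.2/3.11 mV = 707.4. 2^10 = 1024 suffices, so N_min = 10.
Ideal SNR at N = 10: 6.02·10 + 1.76 = 62.0 dB.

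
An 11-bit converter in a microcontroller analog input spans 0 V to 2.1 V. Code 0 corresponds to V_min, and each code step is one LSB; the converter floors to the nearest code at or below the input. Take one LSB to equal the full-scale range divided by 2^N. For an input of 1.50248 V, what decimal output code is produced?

1465

Span = 2.1 V. LSB = 2.1 V / 2^11 ≈ 1.025 mV.
(V_in − V_min) × 2^11/range = (1.50248 − (0)) × 2048/2.1 = 1465.276.
Floor → code = 1465.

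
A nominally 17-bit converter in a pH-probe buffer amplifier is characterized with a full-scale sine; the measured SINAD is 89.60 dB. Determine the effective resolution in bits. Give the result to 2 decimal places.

14.59 bits

ENOB = (SINAD − 1.76) / 6.02 = (89.60 − 1.76) / 6.02 = 87.84 / 6.02 = 14.5914.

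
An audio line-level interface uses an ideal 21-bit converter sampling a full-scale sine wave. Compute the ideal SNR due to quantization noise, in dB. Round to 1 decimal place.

128.2 dB

SNR = 6.02·21 + 1.76 = 128.18 dB.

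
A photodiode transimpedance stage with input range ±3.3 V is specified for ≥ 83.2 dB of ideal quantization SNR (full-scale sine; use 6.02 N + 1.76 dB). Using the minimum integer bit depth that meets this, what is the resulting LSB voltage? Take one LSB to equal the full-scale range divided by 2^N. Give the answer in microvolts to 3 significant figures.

403 µV

Range = 3.3 − (-3.3) = 6.6 V.
Solving 6.02 N ≥ 83.2 − 1.76: N ≥ 13.528. Round up → N = 14.
One LSB is 6.6 V / 16384 = 403 µV.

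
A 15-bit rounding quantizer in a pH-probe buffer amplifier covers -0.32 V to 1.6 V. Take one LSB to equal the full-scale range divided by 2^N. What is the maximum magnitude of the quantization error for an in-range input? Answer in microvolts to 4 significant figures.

29.30 µV

Span: 1.6 V − (-0.32 V) = 1.92 V.
LSB = 1.92 V ÷ 2^15 = 1.92/32768 V = 58.5938 µV.
|e|_max = LSB/2 = 29.30 µV.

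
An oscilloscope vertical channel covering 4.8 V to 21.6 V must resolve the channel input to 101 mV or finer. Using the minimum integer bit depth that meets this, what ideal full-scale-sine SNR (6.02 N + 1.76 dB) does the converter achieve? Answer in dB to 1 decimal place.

49.9 dB

The full-scale span is 21.6 − (4.8) = 16.8 V.
Need 2^N ≥ 16.8 V / 101 mV = 166.3 → N_min = 8.
6.02(8) + 1.76 = 49.92 dB.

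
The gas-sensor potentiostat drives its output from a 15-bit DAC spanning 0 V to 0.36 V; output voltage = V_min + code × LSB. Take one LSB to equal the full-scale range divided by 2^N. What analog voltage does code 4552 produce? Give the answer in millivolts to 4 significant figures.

Span = 0.36 V. LSB = 0.36 V / 2^15.
Output = V_min + (4552/32768) × range = 0 + 0.138916 × 0.36 V
      = 0 + 0.0500098 = 0.0500098 V.

50.01 mV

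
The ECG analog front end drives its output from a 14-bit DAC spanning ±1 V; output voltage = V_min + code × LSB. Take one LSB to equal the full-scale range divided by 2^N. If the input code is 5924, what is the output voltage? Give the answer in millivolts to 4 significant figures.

-276.9 mV

Span: 1 V − (-1 V) = 2 V. LSB = 2 V / 2^14.
V_out = V_min + code × LSB = -1 V + 5924 × 2 V / 16384
      = -1 V + 0.723145 V = -0.276855 V.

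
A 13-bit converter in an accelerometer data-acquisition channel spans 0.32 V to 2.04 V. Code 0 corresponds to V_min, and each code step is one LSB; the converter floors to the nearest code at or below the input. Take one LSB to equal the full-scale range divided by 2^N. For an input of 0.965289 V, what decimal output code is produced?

Range = 2.04 − (0.32) = 1.72 V. LSB = 1.72 V / 2^13 ≈ 210.0 µV.
V_in − V_min = 0.965289 − (0.32) = 0.645289 V.
Divide by LSB: 0.645289 × 8192/1.72 = 3073.3764.
Truncating gives code 3073.

3073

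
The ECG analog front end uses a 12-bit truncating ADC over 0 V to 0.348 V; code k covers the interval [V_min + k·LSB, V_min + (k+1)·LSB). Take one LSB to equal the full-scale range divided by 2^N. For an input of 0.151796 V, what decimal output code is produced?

1786

Range is 0.348 V. LSB = 0.348 V / 2^12 ≈ 84.96 µV.
code = ⌊(V_in − V_min)/LSB⌋ = ⌊(V_in − V_min) × 2^12 / range⌋
     = ⌊(0.151796 − (0)) × 4096 / 0.348⌋ = ⌊0.151796 × 4096/0.348⌋
     = ⌊1786.656⌋ = 1786.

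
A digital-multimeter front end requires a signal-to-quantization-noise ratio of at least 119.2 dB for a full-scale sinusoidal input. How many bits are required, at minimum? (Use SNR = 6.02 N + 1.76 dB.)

Required N = ⌈(119.2 − 1.76)/6.02⌉ = ⌈19.508⌉ = 20.

20 bits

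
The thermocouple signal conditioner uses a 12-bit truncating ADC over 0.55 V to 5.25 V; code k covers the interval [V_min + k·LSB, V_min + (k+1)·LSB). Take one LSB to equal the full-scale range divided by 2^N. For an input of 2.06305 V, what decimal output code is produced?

1318

Span: 5.25 V − (0.55 V) = 4.7 V. LSB = 4.7 V / 2^12 ≈ 1.147 mV.
V_in − V_min = 2.06305 − (0.55) = 1.51305 V.
Divide by LSB: 1.51305 × 4096/4.7 = 1318.6070.
Truncating gives code 1318.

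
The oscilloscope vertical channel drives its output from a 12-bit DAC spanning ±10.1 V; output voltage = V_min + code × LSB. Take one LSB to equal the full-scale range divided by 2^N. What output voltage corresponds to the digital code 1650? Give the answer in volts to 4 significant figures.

Span: 10.1 V − (-10.1 V) = 20.2 V. LSB = 20.2 V / 2^12.
V_out = -10.1 + 1650 × (20.2/4096) V
      = -10.1 V + 8.13721 V = -1.96279 V.

-1.963 V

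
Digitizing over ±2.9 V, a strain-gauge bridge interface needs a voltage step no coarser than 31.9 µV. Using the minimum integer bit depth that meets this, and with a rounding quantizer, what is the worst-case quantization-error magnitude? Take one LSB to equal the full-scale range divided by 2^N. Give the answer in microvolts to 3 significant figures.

Full-scale range = 2.9 V − (-2.9 V) = 5.8 V.
Need 2^N ≥ 5.8 V / 31.9 µV = 181800 → N_min = 18.
One LSB is 5.8 V / 262144 = 22.125 µV.
|e|_max = LSB/2 = 11.1 µV.

11.1 µV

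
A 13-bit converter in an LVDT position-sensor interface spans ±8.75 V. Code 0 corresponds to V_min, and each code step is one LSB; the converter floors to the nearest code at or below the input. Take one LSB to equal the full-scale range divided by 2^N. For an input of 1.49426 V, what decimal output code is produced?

4795

Range = 8.75 − (-8.75) = 17.5 V. LSB = 17.5 V / 2^13 ≈ 2.136 mV.
V_in − V_min = 1.49426 − (-8.75) = 10.24426 V.
Divide by LSB: 10.24426 × 8192/17.5 = 4795.4845.
Truncating gives code 4795.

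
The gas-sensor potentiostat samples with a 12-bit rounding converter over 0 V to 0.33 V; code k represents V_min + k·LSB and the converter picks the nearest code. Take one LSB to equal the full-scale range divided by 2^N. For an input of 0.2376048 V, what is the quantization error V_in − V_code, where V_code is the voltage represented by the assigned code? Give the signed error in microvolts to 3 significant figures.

Full-scale range = 0.33 V. LSB = 0.33 V / 2^12 ≈ 80.57 µV.
(V_in − V_min)/LSB = (0.2376048 − (0)) × 4096/0.33 = 2949.1796 → nearest code k = 2949.
V_code = V_min + k × range/2^12 = 0 + 2949 × 0.33/4096 = 0.2375903320 V.
e = 0.2376048 − (0.2375903320) = +14.5 µV.

+14.5 µV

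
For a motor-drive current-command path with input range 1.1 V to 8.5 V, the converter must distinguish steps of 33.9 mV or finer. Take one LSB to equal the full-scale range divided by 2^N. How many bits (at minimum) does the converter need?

The full-scale span is 8.5 − (1.1) = 7.4 V.
Need 2^N ≥ 7.4 V / 33.9 mV = 218.3 → N_min = 8.

8 bits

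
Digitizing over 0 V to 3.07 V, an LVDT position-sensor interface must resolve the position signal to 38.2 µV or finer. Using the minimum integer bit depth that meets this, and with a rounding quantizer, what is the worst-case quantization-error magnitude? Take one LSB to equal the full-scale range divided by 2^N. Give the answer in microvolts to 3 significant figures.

Range is 3.07 V.
Need 2^N ≥ 3.07 V / 38.2 µV = 80370 → N_min = 17.
One LSB is 3.07 V / 131072 = 23.422 µV.
|e|_max = LSB/2 = 11.7 µV.

11.7 µV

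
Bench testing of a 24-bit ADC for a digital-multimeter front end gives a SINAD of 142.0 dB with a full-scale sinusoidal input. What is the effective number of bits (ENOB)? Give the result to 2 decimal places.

23.30 bits

ENOB = (SINAD − 1.76) / 6.02 = (142.0 − 1.76) / 6.02 = 140.24 / 6.02 = 23.2957.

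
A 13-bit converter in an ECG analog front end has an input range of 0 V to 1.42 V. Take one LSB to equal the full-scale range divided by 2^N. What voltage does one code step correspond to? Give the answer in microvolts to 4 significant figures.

173.3 µV

V_FS = 1.42 V.
2^13 = 8192 levels.
LSB = 1.42 V ÷ 2^13 = 1.42/8192 V = 173.3 µV.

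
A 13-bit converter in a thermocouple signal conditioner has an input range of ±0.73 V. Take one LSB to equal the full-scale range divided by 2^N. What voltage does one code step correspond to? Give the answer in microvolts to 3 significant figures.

178 µV

Range = 0.73 − (-0.73) = 1.46 V.
2^13 = 8192 levels.
LSB = 1.46 V / 2^13 = 178 µV.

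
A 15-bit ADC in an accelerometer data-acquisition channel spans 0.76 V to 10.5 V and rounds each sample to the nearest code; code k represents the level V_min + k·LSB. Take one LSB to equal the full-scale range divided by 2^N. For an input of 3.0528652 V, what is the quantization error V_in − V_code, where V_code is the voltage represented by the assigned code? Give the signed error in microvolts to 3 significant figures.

Full-scale range = 10.5 V − (0.76 V) = 9.74 V. LSB = 9.74 V / 2^15 ≈ 297.2 µV.
(3.0528652 − (0.76)) / LSB = 2.2928652 × 32768/9.74 = 7713.8200. Nearest integer: k = 7714.
V_code = 0.76 + (7714/32768) × 9.74 = 3.0529187012 V.
e = 3.0528652 − (3.0529187012) = −53.5 µV.

−53.5 µV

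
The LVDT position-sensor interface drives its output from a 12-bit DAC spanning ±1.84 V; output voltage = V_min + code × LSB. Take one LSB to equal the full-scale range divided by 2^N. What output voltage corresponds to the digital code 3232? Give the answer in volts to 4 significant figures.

Range = 1.84 − (-1.84) = 3.68 V. LSB = 3.68 V / 2^12.
Output = V_min + (3232/4096) × range = -1.84 + 0.789063 × 3.68 V
      = -1.84 + 2.90375 = 1.06375 V.

1.064 V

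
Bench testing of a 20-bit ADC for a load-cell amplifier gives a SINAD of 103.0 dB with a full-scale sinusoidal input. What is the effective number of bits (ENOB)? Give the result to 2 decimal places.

Inverting SNR = 6.02 N + 1.76: N_eff = (103.0 − 1.76)/6.02 = 16.8173.

16.82 bits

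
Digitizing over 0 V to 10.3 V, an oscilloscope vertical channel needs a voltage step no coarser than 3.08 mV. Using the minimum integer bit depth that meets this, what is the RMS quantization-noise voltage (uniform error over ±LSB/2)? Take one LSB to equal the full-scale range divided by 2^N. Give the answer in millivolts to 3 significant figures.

Span = 10.3 V.
Required number of levels: 10.3/3.08 mV = 3344.2; smallest N with 2^N ≥ that is 12.
LSB = 10.3 V / 2^12 = 2.5146 mV.
RMS noise = LSB/√12 = 0.726 mV.

0.726 mV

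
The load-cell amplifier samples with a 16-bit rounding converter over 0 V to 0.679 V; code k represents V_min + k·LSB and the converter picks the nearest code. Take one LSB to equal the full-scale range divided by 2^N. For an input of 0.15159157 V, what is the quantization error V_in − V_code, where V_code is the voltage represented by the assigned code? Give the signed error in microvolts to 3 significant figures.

+3.91 µV

Full-scale range = 0.679 V. LSB = 0.679 V / 2^16 ≈ 10.36 µV.
Position in LSBs: (0.15159157 − (0)) × 65536/0.679 = 14631.3772; rounding gives k = 14631.
V_code = V_min + k × range/2^16 = 0 + 14631 × 0.679/65536 = 0.15158766174 V.
Error = V_in − V_code = 0.15159157 − (0.15158766174) = +3.91 µV.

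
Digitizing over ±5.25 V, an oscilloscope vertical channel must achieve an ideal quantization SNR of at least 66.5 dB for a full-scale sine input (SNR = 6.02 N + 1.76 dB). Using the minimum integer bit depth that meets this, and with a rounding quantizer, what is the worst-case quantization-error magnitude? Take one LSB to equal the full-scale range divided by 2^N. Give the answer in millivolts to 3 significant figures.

2.56 mV

The full-scale span is 5.25 − (-5.25) = 10.5 V.
6.02 N + 1.76 ≥ 66.5 gives N ≥ 10.754, so the minimum integer is 11.
Step size = 10.5/2048 V = 5.1270 mV.
|e|_max = LSB/2 = 2.56 mV.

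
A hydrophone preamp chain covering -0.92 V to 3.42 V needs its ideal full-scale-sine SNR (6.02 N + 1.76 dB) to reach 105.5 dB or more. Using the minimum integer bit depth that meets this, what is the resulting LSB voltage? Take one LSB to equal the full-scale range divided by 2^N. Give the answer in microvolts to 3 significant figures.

The full-scale span is 3.42 − (-0.92) = 4.34 V.
6.02 N + 1.76 ≥ 105.5 gives N ≥ 17.233, so the minimum integer is 18.
Step size = 4.34/262144 V = 16.6 µV.

16.6 µV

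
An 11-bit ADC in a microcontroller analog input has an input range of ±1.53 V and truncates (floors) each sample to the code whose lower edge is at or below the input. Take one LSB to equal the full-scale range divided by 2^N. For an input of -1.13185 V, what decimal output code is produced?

266

Full-scale range = 1.53 V − (-1.53 V) = 3.06 V. LSB = 3.06 V / 2^11 ≈ 1.494 mV.
code = ⌊(V_in − V_min)/LSB⌋ = ⌊(V_in − V_min) × 2^11 / range⌋
     = ⌊(-1.13185 − (-1.53)) × 2048 / 3.06⌋ = ⌊0.39815 × 2048/3.06⌋
     = ⌊266.474⌋ = 266.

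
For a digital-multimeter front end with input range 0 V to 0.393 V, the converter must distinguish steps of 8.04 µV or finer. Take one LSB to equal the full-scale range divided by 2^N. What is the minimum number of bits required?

16 bits

V_FS = 0.393 V.
Levels needed ≥ 0.393/8.04 µV = 48880. 2^16 = 65536 suffices, so N_min = 16.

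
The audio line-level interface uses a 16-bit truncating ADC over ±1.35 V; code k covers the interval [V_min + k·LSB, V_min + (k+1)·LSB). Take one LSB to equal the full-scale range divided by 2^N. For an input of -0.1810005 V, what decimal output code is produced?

28374

Span: 1.35 V − (-1.35 V) = 2.7 V. LSB = 2.7 V / 2^16 ≈ 41.20 µV.
V_in − V_min = -0.1810005 − (-1.35) = 1.1689995 V.
Divide by LSB: 1.1689995 × 65536/2.7 = 28374.6486.
Truncating gives code 28374.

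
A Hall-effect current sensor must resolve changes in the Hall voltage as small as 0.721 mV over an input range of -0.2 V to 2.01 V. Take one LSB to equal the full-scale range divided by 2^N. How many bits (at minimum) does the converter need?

12 bits

Full-scale range = 2.01 V − (-0.2 V) = 2.21 V.
Levels needed ≥ 2.21/0.721 mV = 3065. 2^12 = 4096 suffices, so N_min = 12.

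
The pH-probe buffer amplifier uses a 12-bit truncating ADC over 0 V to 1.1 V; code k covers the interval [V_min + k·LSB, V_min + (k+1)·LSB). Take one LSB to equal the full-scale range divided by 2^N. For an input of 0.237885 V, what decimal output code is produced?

885

V_FS = 1.1 V. LSB = 1.1 V / 2^12 ≈ 268.6 µV.
(V_in − V_min) × 2^12/range = (0.237885 − (0)) × 4096/1.1 = 885.797.
Floor → code = 885.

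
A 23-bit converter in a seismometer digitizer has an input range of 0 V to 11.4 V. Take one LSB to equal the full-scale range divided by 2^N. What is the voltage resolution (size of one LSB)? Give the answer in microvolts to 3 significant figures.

Range is 11.4 V.
2^23 = 8388608 levels.
LSB = 11.4 V / 2^23 = 1.36 µV.

1.36 µV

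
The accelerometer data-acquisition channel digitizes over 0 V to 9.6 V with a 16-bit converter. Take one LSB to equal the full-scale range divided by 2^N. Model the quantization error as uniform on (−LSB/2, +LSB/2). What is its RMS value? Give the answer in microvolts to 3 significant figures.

42.3 µV

Span = 9.6 V.
LSB = 9.6 V / 2^16 = 146.48 µV.
V_rms = LSB/√12 = 146.48 µV / √12 = 42.3 µV.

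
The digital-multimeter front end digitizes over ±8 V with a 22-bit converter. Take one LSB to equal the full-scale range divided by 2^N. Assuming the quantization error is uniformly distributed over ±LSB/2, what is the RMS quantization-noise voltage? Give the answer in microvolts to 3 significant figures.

1.10 µV

Span: 8 V − (-8 V) = 16 V.
One LSB is 16 V / 4194304 = 3.8147 µV.
σ_q = LSB/√12 = 3.8147 µV/3.4641 = 1.10 µV.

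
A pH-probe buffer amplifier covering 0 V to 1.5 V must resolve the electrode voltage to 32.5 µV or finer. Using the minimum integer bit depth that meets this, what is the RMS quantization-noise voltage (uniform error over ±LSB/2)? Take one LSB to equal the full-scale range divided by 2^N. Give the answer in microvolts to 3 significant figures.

6.61 µV

Full-scale range = 1.5 V.
Need 2^N ≥ 1.5 V / 32.5 µV = 46150 → N_min = 16.
Step size = 1.5/65536 V = 22.888 µV.
σ_q = LSB/√12 = 22.888 µV/3.4641 = 6.61 µV.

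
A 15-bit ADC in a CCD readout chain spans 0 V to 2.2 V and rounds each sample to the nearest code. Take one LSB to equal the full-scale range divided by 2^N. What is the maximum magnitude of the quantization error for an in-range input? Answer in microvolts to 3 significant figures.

Full-scale range = 2.2 V.
One LSB is 2.2 V / 32768 = 67.139 µV.
Worst-case error for round-to-nearest is half an LSB: 33.6 µV.

33.6 µV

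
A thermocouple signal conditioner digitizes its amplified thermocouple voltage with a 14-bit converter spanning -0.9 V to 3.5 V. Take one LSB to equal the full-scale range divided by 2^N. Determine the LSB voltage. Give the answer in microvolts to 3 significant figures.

Full-scale range = 3.5 V − (-0.9 V) = 4.4 V.
There are 2^14 = 16384 steps.
Step size = 4.4/16384 V = 269 µV.

269 µV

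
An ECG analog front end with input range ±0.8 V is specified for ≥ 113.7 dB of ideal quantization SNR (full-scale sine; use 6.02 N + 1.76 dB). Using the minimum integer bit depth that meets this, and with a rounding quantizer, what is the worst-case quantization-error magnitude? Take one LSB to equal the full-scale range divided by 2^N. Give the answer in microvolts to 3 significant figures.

1.53 µV

Span: 0.8 V − (-0.8 V) = 1.6 V.
N ≥ (113.7 − 1.76)/6.02 = 18.595 → N_min = 19.
LSB = 1.6 V ÷ 2^19 = 1.6/524288 V = 3.0518 µV.
Max error for round-to-nearest is LSB/2 = 1.53 µV.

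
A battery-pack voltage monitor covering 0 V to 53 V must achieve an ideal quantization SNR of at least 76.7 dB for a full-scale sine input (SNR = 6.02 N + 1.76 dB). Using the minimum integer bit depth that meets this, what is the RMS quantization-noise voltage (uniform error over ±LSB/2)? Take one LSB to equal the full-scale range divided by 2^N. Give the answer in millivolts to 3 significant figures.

V_FS = 53 V.
6.02 N + 1.76 ≥ 76.7 gives N ≥ 12.449, so the minimum integer is 13.
LSB = 53 V ÷ 2^13 = 53/8192 V = 6.4697 mV.
σ_q = LSB/√12 = 6.4697 mV/3.4641 = 1.87 mV.

1.87 mV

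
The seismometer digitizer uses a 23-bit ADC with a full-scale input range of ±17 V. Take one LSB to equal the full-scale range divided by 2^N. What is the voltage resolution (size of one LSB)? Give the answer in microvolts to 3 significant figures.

4.05 µV

Range = 17 − (-17) = 34 V.
Number of codes = 2^23 = 8388608.
One LSB is 34 V / 8388608 = 4.05 µV.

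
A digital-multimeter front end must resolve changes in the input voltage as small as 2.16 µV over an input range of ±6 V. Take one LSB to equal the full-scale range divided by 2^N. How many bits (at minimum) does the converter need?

The full-scale span is 6 − (-6) = 12 V.
12 V / 2.16 µV = 5.556e6. Since 2^22 = 4194304 and 2^23 = 8388608, N = 23.

23 bits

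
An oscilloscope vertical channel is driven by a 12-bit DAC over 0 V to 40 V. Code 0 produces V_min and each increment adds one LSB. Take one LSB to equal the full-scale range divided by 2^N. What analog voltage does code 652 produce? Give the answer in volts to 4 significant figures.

6.367 V

Range is 40 V. LSB = 40 V / 2^12.
Output = V_min + (652/4096) × range = 0 + 0.159180 × 40 V
      = 0 + 6.36719 = 6.36719 V.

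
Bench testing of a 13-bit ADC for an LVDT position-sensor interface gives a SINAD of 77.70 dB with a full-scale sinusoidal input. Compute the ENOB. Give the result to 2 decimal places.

ENOB = (77.70 − 1.76)/6.02 = 12.6146 bits.

12.61 bits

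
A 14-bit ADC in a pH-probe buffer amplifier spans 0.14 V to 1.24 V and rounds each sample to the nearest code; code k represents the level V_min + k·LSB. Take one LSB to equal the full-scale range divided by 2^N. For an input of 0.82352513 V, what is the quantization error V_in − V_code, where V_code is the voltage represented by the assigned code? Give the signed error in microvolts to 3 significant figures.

−13.7 µV

Range = 1.24 − (0.14) = 1.1 V. LSB = 1.1 V / 2^14 ≈ 67.14 µV.
(V_in − V_min)/LSB = (0.82352513 − (0.14)) × 16384/1.1 = 10180.7961 → nearest code k = 10181.
V_code = 0.14 + (10181/16384) × 1.1 = 0.82353881836 V.
V_in − V_code = 0.82352513 − (0.82353881836) = −13.7 µV.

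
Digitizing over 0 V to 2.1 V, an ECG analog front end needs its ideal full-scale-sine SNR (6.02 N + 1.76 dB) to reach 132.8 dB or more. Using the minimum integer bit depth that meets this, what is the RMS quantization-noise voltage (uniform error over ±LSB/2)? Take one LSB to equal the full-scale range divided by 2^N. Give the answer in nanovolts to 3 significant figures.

145 nV

Full-scale range = 2.1 V.
Required N = ⌈(132.8 − 1.76)/6.02⌉ = ⌈21.767⌉ = 22.
LSB = 2.1 V ÷ 2^22 = 2.1/4194304 V = 0.50068 µV.
σ_q = LSB/√12 = 0.50068 µV/3.4641 = 145 nV.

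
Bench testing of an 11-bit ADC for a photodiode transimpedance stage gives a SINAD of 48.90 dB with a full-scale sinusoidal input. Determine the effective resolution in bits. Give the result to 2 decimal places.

ENOB = (48.90 − 1.76)/6.02 = 7.8306 bits.

7.83 bits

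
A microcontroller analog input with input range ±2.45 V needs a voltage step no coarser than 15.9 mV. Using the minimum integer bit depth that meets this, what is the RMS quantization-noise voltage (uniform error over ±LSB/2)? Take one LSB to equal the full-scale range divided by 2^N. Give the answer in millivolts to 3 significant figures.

Full-scale range = 2.45 V − (-2.45 V) = 4.9 V.
Required number of levels: 4.9/15.9 mV = 308.18; smallest N with 2^N ≥ that is 9.
LSB = 4.9 V ÷ 2^9 = 4.9/512 V = 9.5703 mV.
σ_q = LSB/√12 = 9.5703 mV/3.4641 = 2.76 mV.

2.76 mV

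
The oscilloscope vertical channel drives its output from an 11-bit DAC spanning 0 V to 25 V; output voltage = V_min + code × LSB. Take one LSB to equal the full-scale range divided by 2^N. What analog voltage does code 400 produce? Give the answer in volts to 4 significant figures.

4.883 V

V_FS = 25 V. LSB = 25 V / 2^11.
Output = V_min + (400/2048) × range = 0 + 0.195313 × 25 V
      = 0 V + 4.88281 V = 4.88281 V.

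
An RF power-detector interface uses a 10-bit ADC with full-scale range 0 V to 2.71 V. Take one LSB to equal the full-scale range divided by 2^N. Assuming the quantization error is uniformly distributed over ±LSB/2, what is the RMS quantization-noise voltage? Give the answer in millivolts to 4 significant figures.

Span = 2.71 V.
LSB = 2.71 V ÷ 2^10 = 2.71/1024 V = 2.64648 mV.
V_rms = LSB/√12 = 2.64648 mV / √12 = 0.7640 mV.

0.7640 mV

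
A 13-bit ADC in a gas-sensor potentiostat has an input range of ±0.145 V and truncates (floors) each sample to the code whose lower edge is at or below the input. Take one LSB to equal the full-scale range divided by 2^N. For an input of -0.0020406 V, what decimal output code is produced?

Span: 0.145 V − (-0.145 V) = 0.29 V. LSB = 0.29 V / 2^13 ≈ 35.40 µV.
(V_in − V_min) × 2^13/range = (-0.0020406 − (-0.145)) × 8192/0.29 = 4038.357.
Floor → code = 4038.

4038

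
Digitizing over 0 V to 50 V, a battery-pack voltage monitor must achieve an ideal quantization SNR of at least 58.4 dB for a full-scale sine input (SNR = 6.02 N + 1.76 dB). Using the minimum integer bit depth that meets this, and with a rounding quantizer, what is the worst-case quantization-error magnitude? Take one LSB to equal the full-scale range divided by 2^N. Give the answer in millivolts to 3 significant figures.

24.4 mV

Span = 50 V.
Required N = ⌈(58.4 − 1.76)/6.02⌉ = ⌈9.409⌉ = 10.
One LSB is 50 V / 1024 = 48.828 mV.
|e|_max = LSB/2 = 24.4 mV.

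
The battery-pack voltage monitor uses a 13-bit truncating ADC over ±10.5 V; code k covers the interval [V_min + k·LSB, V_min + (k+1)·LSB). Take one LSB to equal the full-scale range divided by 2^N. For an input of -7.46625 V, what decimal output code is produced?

The full-scale span is 10.5 − (-10.5) = 21 V. LSB = 21 V / 2^13 ≈ 2.563 mV.
V_in − V_min = -7.46625 − (-10.5) = 3.03375 V.
Divide by LSB: 3.03375 × 8192/21 = 1183.4514.
Truncating gives code 1183.

1183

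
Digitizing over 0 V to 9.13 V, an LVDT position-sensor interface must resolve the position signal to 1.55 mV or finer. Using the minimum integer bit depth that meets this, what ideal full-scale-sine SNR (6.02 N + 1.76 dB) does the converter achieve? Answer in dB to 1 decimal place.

Span = 9.13 V.
Required number of levels: 9.13/1.55 mV = 5890.3; smallest N with 2^N ≥ that is 13.
6.02(13) + 1.76 = 80.02 dB.

80.0 dB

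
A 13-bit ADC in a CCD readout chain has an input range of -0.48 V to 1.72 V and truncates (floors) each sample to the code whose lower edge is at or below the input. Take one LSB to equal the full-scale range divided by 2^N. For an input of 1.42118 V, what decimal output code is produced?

Full-scale range = 1.72 V − (-0.48 V) = 2.2 V. LSB = 2.2 V / 2^13 ≈ 268.6 µV.
code = ⌊(V_in − V_min)/LSB⌋ = ⌊(V_in − V_min) × 2^13 / range⌋
     = ⌊(1.42118 − (-0.48)) × 8192 / 2.2⌋ = ⌊1.90118 × 8192/2.2⌋
     = ⌊7079.303⌋ = 7079.

7079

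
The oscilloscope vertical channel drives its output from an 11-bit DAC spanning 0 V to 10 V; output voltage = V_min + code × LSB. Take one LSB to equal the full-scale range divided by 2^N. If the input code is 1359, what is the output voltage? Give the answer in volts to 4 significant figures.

6.636 V

Span = 10 V. LSB = 10 V / 2^11.
Output = V_min + (1359/2048) × range = 0 + 0.663574 × 10 V
      = 0 V + 6.63574 V = 6.63574 V.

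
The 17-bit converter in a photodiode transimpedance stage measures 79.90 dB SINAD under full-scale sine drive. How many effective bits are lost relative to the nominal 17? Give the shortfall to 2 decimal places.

4.02 bits

ENOB = (SINAD − 1.76)/6.02 = (79.90 − 1.76)/6.02 = 12.9801 bits.
Shortfall = 17 − 12.9801 = 4.0199 bits.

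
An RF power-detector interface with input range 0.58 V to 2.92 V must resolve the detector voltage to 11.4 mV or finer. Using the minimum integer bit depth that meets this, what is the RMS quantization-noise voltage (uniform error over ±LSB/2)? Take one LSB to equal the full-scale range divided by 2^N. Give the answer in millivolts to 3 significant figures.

Range = 2.92 − (0.58) = 2.34 V.
Levels needed ≥ 2.34/11.4 mV = 205.3. 2^8 = 256 suffices, so N_min = 8.
One LSB is 2.34 V / 256 = 9.1406 mV.
RMS noise = LSB/√12 = 2.64 mV.

2.64 mV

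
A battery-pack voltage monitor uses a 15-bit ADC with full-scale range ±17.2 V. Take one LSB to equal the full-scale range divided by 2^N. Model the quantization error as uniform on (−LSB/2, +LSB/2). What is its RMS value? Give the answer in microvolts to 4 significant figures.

Span: 17.2 V − (-17.2 V) = 34.4 V.
One LSB is 34.4 V / 32768 = 1.04980 mV.
RMS of a uniform error over width LSB is LSB/√12 = 303.1 µV.

303.1 µV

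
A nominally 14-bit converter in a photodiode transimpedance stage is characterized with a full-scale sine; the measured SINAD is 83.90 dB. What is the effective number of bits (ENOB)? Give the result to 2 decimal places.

ENOB = (83.90 − 1.76)/6.02 = 13.6445 bits.

13.64 bits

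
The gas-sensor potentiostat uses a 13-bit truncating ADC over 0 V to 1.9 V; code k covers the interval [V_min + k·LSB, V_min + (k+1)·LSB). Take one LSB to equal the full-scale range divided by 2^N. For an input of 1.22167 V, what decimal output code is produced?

Span = 1.9 V. LSB = 1.9 V / 2^13 ≈ 231.9 µV.
V_in − V_min = 1.22167 − (0) = 1.22167 V.
Divide by LSB: 1.22167 × 8192/1.9 = 5267.3267.
Truncating gives code 5267.

5267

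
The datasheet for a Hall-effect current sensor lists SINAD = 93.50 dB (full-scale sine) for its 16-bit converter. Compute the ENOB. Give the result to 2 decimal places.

15.24 bits

Inverting SNR = 6.02 N + 1.76: N_eff = (93.50 − 1.76)/6.02 = 15.2392.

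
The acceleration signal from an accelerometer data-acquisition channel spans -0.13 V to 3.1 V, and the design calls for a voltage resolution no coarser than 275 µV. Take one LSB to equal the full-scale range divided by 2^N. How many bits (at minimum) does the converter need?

14 bits

Full-scale range = 3.1 V − (-0.13 V) = 3.23 V.
Levels needed ≥ 3.23/275 µV = 11750. 2^14 = 16384 suffices, so N_min = 14.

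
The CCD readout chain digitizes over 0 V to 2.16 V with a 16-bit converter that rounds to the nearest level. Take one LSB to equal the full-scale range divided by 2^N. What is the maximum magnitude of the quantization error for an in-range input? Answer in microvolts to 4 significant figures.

16.48 µV

Span = 2.16 V.
Step size = 2.16/65536 V = 32.9590 µV.
Worst-case error for round-to-nearest is half an LSB: 16.48 µV.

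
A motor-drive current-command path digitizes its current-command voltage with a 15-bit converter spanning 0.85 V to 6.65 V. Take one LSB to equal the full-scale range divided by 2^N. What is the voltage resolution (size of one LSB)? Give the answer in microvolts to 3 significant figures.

Full-scale range = 6.65 V − (0.85 V) = 5.8 V.
2^15 = 32768 levels.
LSB = 5.8 V / 2^15 = 177 µV.

177 µV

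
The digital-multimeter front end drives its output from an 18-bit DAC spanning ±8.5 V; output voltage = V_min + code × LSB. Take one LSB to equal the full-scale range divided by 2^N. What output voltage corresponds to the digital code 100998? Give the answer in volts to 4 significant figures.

Full-scale range = 8.5 V − (-8.5 V) = 17 V. LSB = 17 V / 2^18.
V_out = -8.5 + 100998 × (17/262144) V
      = -8.5 + 6.54971 = -1.95029 V.

-1.950 V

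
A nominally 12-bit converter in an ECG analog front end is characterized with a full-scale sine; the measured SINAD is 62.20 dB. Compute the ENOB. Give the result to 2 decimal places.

10.04 bits

(62.20 − 1.76) / 6.02 = 60.44/6.02 = 10.0399 effective bits.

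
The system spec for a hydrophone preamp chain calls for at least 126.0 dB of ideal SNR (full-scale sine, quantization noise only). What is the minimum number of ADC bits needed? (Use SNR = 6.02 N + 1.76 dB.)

21 bits

Required N = ⌈(126.0 − 1.76)/6.02⌉ = ⌈20.638⌉ = 21.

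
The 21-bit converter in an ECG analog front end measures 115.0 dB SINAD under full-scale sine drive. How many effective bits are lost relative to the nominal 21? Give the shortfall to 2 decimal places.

2.19 bits

N_eff = (115.0 − 1.76)/6.02 = 18.8106 bits.
Shortfall = 21 − 18.8106 = 2.1894 bits.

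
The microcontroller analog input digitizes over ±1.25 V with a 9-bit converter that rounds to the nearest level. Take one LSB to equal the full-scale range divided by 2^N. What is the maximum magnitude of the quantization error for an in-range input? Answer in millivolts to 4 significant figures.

2.441 mV

Span: 1.25 V − (-1.25 V) = 2.5 V.
LSB = 2.5 V ÷ 2^9 = 2.5/512 V = 4.88281 mV.
Worst-case error for round-to-nearest is half an LSB: 2.441 mV.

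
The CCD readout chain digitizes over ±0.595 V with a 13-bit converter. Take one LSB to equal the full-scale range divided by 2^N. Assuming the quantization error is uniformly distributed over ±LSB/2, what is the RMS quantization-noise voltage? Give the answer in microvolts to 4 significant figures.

41.93 µV

The full-scale span is 0.595 − (-0.595) = 1.19 V.
Step size = 1.19/8192 V = 145.264 µV.
For a uniform distribution on [−LSB/2, +LSB/2], V_rms = LSB/√12 = 145.264 µV/3.4641 = 41.93 µV.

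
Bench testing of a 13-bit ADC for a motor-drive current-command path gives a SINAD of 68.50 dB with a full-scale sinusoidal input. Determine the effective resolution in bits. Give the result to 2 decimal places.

11.09 bits

ENOB = (68.50 − 1.76)/6.02 = 11.0864 bits.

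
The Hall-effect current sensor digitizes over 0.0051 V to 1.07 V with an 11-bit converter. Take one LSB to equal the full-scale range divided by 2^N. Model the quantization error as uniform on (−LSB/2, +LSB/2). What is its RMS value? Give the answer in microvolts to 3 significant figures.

Range = 1.07 − (0.0051) = 1.0649 V.
One LSB is 1.0649 V / 2048 = 0.51997 mV.
RMS of a uniform error over width LSB is LSB/√12 = 150 µV.

150 µV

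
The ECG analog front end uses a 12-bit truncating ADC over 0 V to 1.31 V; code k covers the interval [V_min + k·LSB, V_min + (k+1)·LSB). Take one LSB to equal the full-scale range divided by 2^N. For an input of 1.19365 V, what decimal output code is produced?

V_FS = 1.31 V. LSB = 1.31 V / 2^12 ≈ 319.8 µV.
(V_in − V_min) × 2^12/range = (1.19365 − (0)) × 4096/1.31 = 3732.206.
Floor → code = 3732.

3732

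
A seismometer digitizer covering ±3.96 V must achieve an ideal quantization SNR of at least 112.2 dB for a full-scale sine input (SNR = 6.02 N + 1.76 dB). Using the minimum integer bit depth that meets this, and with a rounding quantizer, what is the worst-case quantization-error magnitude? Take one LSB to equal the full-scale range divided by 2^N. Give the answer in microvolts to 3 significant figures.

7.55 µV

Span: 3.96 V − (-3.96 V) = 7.92 V.
N ≥ (112.2 − 1.76)/6.02 = 18.346 → N_min = 19.
LSB = 7.92 V / 2^19 = 15.106 µV.
|e|_max = LSB/2 = 7.55 µV.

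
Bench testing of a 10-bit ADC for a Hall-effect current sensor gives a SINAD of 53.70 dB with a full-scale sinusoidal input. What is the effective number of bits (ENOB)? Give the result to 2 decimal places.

(53.70 − 1.76) / 6.02 = 51.94/6.02 = 8.6279 effective bits.

8.63 bits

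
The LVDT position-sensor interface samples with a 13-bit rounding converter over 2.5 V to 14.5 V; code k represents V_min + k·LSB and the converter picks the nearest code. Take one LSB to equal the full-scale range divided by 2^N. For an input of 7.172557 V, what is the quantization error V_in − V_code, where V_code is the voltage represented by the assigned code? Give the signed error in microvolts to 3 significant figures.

The full-scale span is 14.5 − (2.5) = 12 V. LSB = 12 V / 2^13 ≈ 1.465 mV.
Position in LSBs: (7.172557 − (2.5)) × 8192/12 = 3189.7989; rounding gives k = 3190.
V_code = V_min + k × range/2^13 = 2.5 + 3190 × 12/8192 = 7.172851563 V.
Error = V_in − V_code = 7.172557 − (7.172851563) = −295 µV.

−295 µV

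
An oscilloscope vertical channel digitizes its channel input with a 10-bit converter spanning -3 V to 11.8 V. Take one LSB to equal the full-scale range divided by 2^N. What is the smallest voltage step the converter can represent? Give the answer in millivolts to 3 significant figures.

14.5 mV

The full-scale span is 11.8 − (-3) = 14.8 V.
2^10 = 1024 levels.
Step size = 14.8/1024 V = 14.5 mV.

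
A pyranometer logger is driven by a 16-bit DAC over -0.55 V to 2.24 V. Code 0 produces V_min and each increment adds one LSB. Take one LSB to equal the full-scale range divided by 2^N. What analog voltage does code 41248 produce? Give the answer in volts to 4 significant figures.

Range = 2.24 − (-0.55) = 2.79 V. LSB = 2.79 V / 2^16.
Output = V_min + (41248/65536) × range = -0.55 + 0.629395 × 2.79 V
      = -0.55 V + 1.75601 V = 1.20601 V.

1.206 V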